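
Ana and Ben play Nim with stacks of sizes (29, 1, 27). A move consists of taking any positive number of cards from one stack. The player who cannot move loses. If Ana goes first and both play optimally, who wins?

Compute the nim-sum pairwise:
29 ^ 1 = 28
28 ^ 27 = 7
The nim-sum is 7 ≠ 0, so this is an N-position: the player to move can win; Ana has a winning move.

Ana wins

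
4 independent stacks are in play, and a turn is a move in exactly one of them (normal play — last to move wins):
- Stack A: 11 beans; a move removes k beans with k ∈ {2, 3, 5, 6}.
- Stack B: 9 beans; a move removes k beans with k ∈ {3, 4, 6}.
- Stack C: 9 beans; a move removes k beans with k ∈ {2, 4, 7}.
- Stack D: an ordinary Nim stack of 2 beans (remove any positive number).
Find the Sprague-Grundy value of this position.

Build the Grundy sequence for stack A with g(k) = mex{g(k−s) : s ∈ {2, 3, 5, 6}, s ≤ k}:
k:     0  1  2  3  4  5  6  7  8  9 10 11
g(k):  0  0  1  1  2  2  3  3  0  0  1  1
So g(11) = 1.
For stack B, compute g(0), g(1), … with moves {3, 4, 6}:
k:     0  1  2  3  4  5  6  7  8  9
g(k):  0  0  0  1  1  1  2  2  2  0
So g(9) = 0.
Grundy values for stack C (subtraction set {2, 4, 7}):
k:     0  1  2  3  4  5  6  7  8  9
g(k):  0  0  1  1  2  2  0  3  1  0
So g(9) = 0.
Stack D is a plain Nim stack of size 2, so its Grundy value is 2.
The value of a disjunctive sum is the nim-sum of the parts.
Combined value = 1 ⊕ 0 ⊕ 0 ⊕ 2 = 3.

3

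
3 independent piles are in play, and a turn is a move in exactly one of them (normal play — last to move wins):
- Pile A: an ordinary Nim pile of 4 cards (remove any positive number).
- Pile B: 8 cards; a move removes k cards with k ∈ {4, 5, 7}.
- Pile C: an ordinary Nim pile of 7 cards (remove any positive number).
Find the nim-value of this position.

1

Pile A is a plain Nim pile of size 4, so its Grundy value is 4.
Grundy values for pile B (subtraction set {4, 5, 7}):
k:     0  1  2  3  4  5  6  7  8
g(k):  0  0  0  0  1  1  1  1  2
So g(8) = 2.
Pile C is a plain Nim pile of size 7, so its Grundy value is 7.
The value of a disjunctive sum is the nim-sum of the parts.
Combined value = 4 XOR 2 XOR 7 = 1.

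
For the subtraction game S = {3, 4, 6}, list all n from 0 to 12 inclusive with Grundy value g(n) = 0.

0, 1, 2, 9, 10, 11

Grundy values for subtraction set {3, 4, 6}:
k:     0  1  2  3  4  5  6  7  8  9 10 11 12
g(k):  0  0  0  1  1  1  2  2  2  0  0  0  1
The P-positions (g = 0) in 0..12 are 0, 1, 2, 9, 10, 11.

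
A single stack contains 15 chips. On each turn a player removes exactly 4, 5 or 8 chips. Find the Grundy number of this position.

Compute g(0), g(1), … for moves {4, 5, 8}:
k:     0  1  2  3  4  5  6  7  8  9 10 11 12 13 14 15
g(k):  0  0  0  0  1  1  1  1  2  2  2  2  0  0  0  0
So g(15) = 0.

0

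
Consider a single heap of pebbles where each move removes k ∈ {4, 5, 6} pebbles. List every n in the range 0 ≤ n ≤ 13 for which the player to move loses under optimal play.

0, 1, 2, 3, 10, 11, 12, 13

Build the Grundy sequence with g(k) = mex{g(k−s) : s ∈ {4, 5, 6}, s ≤ k}:
k:     0  1  2  3  4  5  6  7  8  9 10 11 12 13
g(k):  0  0  0  0  1  1  1  1  2  2  0  0  0  0
The P-positions (g = 0) in 0..13 are 0, 1, 2, 3, 10, 11, 12, 13.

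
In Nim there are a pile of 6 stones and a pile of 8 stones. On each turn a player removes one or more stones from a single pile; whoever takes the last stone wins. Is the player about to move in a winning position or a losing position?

Winning position

Compute the nim-sum pairwise:
6 XOR 8 = 14
The nim-sum is 14 ≠ 0, so this is an N-position: the player to move can win.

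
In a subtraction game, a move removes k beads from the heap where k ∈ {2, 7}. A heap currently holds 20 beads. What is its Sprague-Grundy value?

1

Build the Grundy sequence with g(k) = mex{g(k−s) : s ∈ {2, 7}, s ≤ k}:
k:     0  1  2  3  4  5  6  7  8  9 10 11 12 13 14 15 16 17 18 19 20
g(k):  0  0  1  1  0  0  1  1  2  0  0  1  1  0  0  1  1  2  0  0  1
So g(20) = 1.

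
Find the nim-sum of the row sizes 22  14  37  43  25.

15

Write each in binary and XOR column by column:
  010110  (22)
  001110  (14)
  100101  (37)
  101011  (43)
  011001  (25)
  ------
  001111  (15)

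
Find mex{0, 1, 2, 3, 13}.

The values 0, 1, 2, 3 are all present; 4 is the first non-negative integer missing from the set.

4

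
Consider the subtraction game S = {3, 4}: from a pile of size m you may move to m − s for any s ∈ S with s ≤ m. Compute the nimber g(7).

0

Compute g(0), g(1), … for moves {3, 4}:
g(0) = mex{} = 0
g(1) = mex{} = 0
g(2) = mex{} = 0
g(3) = mex{0} = 1
g(4) = mex{0} = 1
g(5) = mex{0} = 1
g(6) = mex{0,1} = 2
g(7) = mex{1} = 0
So g(7) = 0.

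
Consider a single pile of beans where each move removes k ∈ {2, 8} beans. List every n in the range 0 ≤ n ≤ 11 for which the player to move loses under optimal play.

0, 1, 4, 5, 10, 11

Build the Grundy sequence with g(k) = mex{g(k−s) : s ∈ {2, 8}, s ≤ k}:
k:     0  1  2  3  4  5  6  7  8  9 10 11
g(k):  0  0  1  1  0  0  1  1  2  2  0  0
The P-positions (g = 0) in 0..11 are 0, 1, 4, 5, 10, 11.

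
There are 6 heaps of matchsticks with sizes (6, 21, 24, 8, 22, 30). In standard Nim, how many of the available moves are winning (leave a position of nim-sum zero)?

3

Compute the nim-sum pairwise:
6 XOR 21 = 19
19 XOR 24 = 11
11 XOR 8 = 3
3 XOR 22 = 21
21 XOR 30 = 11
The overall nim-sum is X = 11. A heap of size p has a winning move iff p XOR X < p (reduce it to p XOR X).
  6: 6 XOR 11 = 13 ≥ 6 — no move.
  21: 21 XOR 11 = 30 ≥ 21 — no move.
  24: 24 XOR 11 = 19 < 24 — winning move (to 19).
  8: 8 XOR 11 = 3 < 8 — winning move (to 3).
  22: 22 XOR 11 = 29 ≥ 22 — no move.
  30: 30 XOR 11 = 21 < 30 — winning move (to 21).
That gives 3 winning moves.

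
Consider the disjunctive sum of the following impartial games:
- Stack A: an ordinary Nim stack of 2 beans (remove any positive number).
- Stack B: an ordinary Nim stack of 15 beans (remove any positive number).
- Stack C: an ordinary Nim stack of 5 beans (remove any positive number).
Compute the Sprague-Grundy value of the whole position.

8

Stack A is a plain Nim stack of size 2, so its Grundy value is 2.
Stack B is a plain Nim stack of size 15, so its Grundy value is 15.
Stack C is a plain Nim stack of size 5, so its Grundy value is 5.
The value of a disjunctive sum is the nim-sum of the parts.
Combined value = 2 ⊕ 15 ⊕ 5 = 8.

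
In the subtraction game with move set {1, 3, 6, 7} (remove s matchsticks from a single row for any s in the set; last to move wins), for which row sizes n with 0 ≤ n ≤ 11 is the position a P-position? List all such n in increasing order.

0, 2, 4

Compute g(0), g(1), … for moves {1, 3, 6, 7}:
k:     0  1  2  3  4  5  6  7  8  9 10 11
g(k):  0  1  0  1  0  1  2  3  2  3  2  3
The P-positions (g = 0) in 0..11 are 0, 2, 4.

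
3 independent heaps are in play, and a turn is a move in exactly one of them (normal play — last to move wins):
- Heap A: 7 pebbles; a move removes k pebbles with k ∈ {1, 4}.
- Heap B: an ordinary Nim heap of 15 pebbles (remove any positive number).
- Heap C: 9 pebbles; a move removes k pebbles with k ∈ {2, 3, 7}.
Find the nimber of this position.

Build the Grundy sequence for heap A with g(k) = mex{g(k−s) : s ∈ {1, 4}, s ≤ k}:
g(0) = mex{} = 0
g(1) = mex{0} = 1
g(2) = mex{1} = 0
g(3) = mex{0} = 1
g(4) = mex{0,1} = 2
g(5) = mex{1,2} = 0
g(6) = mex{0} = 1
g(7) = mex{1} = 0
So g(7) = 0.
Heap B is a plain Nim heap of size 15, so its Grundy value is 15.
Build the Grundy sequence for heap C with g(k) = mex{g(k−s) : s ∈ {2, 3, 7}, s ≤ k}:
k:     0  1  2  3  4  5  6  7  8  9
g(k):  0  0  1  1  2  0  0  1  1  2
So g(9) = 2.
The value of a disjunctive sum is the nim-sum of the parts.
Combined value = 0 ⊕ 15 ⊕ 2 = 13.

13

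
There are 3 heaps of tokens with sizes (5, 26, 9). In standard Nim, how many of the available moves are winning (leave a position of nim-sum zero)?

Nim-sum: 5 ⊕ 26 ⊕ 9 = 22.
The overall nim-sum is X = 22. A heap of size p has a winning move iff p XOR X < p (reduce it to p XOR X).
  5: 5 XOR 22 = 19 ≥ 5 — no move.
  26: 26 XOR 22 = 12 < 26 — winning move (to 12).
  9: 9 XOR 22 = 31 ≥ 9 — no move.
That gives 1 winning move.

1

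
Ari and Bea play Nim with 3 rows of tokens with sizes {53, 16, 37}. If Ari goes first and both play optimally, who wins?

Nim-sum: 53 ⊕ 16 ⊕ 37 = 0.
The nim-sum is 0, so this is a P-position: the player to move is in a losing position under optimal play; Ari is about to move from it and so loses — Bea wins.

Bea wins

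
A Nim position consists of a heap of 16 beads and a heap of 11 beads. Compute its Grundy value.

27

Bitwise XOR of the heap sizes:
  10000  (16)
  01011  (11)
  -----
  11011  (27)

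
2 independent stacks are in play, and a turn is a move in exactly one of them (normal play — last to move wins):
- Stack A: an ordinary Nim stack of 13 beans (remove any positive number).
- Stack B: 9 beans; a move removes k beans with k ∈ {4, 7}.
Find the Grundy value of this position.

15

Stack A is a plain Nim stack of size 13, so its Grundy value is 13.
Build the Grundy sequence for stack B with g(k) = mex{g(k−s) : s ∈ {4, 7}, s ≤ k}:
g(0) = mex{} = 0
g(1) = mex{} = 0
g(2) = mex{} = 0
g(3) = mex{} = 0
g(4) = mex{0} = 1
g(5) = mex{0} = 1
g(6) = mex{0} = 1
g(7) = mex{0} = 1
g(8) = mex{0,1} = 2
g(9) = mex{0,1} = 2
So g(9) = 2.
The value of a disjunctive sum is the nim-sum of the parts.
Combined value = 13 ⊕ 2 = 15.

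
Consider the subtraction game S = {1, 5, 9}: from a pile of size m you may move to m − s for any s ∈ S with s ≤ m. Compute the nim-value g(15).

1

Build the Grundy sequence with g(k) = mex{g(k−s) : s ∈ {1, 5, 9}, s ≤ k}:
k:     0  1  2  3  4  5  6  7  8  9 10 11 12 13 14 15
g(k):  0  1  0  1  0  1  0  1  0  1  0  1  0  1  0  1
So g(15) = 1.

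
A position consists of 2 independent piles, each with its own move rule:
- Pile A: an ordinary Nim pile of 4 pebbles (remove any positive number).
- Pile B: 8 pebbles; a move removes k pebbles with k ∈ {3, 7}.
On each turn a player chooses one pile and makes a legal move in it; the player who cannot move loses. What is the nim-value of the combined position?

6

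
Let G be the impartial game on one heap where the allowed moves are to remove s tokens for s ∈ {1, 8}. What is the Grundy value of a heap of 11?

0

Build the Grundy sequence with g(k) = mex{g(k−s) : s ∈ {1, 8}, s ≤ k}:
k:     0  1  2  3  4  5  6  7  8  9 10 11
g(k):  0  1  0  1  0  1  0  1  2  0  1  0
So g(11) = 0.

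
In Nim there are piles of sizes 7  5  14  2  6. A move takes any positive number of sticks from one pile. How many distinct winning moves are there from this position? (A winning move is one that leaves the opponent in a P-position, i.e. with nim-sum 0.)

1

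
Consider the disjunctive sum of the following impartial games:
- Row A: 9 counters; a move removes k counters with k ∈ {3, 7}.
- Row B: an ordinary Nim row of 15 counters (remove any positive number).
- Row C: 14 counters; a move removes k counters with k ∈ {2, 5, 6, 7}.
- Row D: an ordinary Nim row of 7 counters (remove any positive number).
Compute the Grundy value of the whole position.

Grundy values for row A (subtraction set {3, 7}):
k:     0  1  2  3  4  5  6  7  8  9
g(k):  0  0  0  1  1  1  0  2  2  1
So g(9) = 1.
Row B is a plain Nim row of size 15, so its Grundy value is 15.
Build the Grundy sequence for row C with g(k) = mex{g(k−s) : s ∈ {2, 5, 6, 7}, s ≤ k}:
g(0) = mex{} = 0
g(1) = mex{} = 0
g(2) = mex{0} = 1
g(3) = mex{0} = 1
g(4) = mex{1} = 0
g(5) = mex{0,1} = 2
g(6) = mex{0} = 1
g(7) = mex{0,1,2} = 3
g(8) = mex{0,1} = 2
g(9) = mex{0,1,3} = 2
g(10) = mex{0,1,2} = 3
g(11) = mex{0,1,2} = 3
g(12) = mex{1,2,3} = 0
g(13) = mex{1,2,3} = 0
g(14) = mex{0,2,3} = 1
So g(14) = 1.
Row D is a plain Nim row of size 7, so its Grundy value is 7.
The value of a disjunctive sum is the nim-sum of the parts.
Combined value = 1 XOR 15 XOR 1 XOR 7 = 8.

8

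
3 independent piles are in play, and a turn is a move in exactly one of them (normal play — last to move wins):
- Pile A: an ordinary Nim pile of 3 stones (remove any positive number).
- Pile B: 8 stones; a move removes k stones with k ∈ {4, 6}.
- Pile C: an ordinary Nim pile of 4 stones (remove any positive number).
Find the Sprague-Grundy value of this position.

Pile A is a plain Nim pile of size 3, so its Grundy value is 3.
For pile B, compute g(0), g(1), … with moves {4, 6}:
k:     0  1  2  3  4  5  6  7  8
g(k):  0  0  0  0  1  1  1  1  2
So g(8) = 2.
Pile C is a plain Nim pile of size 4, so its Grundy value is 4.
The value of a disjunctive sum is the nim-sum of the parts.
Combined value = 3 ⊕ 2 ⊕ 4 = 5.

5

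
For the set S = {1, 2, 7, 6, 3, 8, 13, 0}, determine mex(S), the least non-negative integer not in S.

4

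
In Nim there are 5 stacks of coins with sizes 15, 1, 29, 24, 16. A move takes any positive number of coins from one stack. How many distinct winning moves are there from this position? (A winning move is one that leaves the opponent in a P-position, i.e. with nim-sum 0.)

Bitwise XOR of the heap sizes:
  01111  (15)
  00001  (1)
  11101  (29)
  11000  (24)
  10000  (16)
  -----
  11011  (27)
The overall nim-sum is X = 27. A stack of size p has a winning move iff p XOR X < p (reduce it to p XOR X).
  15: 15 XOR 27 = 20 ≥ 15 — no move.
  1: 1 XOR 27 = 26 ≥ 1 — no move.
  29: 29 XOR 27 = 6 < 29 — winning move (to 6).
  24: 24 XOR 27 = 3 < 24 — winning move (to 3).
  16: 16 XOR 27 = 11 < 16 — winning move (to 11).
That gives 3 winning moves.

3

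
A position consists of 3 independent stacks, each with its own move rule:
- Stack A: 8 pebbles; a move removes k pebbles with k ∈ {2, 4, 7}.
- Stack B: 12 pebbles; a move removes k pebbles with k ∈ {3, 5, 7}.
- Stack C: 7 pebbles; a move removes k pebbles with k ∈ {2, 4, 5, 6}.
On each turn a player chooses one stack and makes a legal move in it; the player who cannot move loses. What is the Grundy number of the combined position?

Build the Grundy sequence for stack A with g(k) = mex{g(k−s) : s ∈ {2, 4, 7}, s ≤ k}:
k:     0  1  2  3  4  5  6  7  8
g(k):  0  0  1  1  2  2  0  3  1
So g(8) = 1.
Grundy values for stack B (subtraction set {3, 5, 7}):
k:     0  1  2  3  4  5  6  7  8  9 10 11 12
g(k):  0  0  0  1  1  1  2  2  2  3  0  0  0
So g(12) = 0.
For stack C, compute g(0), g(1), … with moves {2, 4, 5, 6}:
g(0) = mex{} = 0
g(1) = mex{} = 0
g(2) = mex{0} = 1
g(3) = mex{0} = 1
g(4) = mex{0,1} = 2
g(5) = mex{0,1} = 2
g(6) = mex{0,1,2} = 3
g(7) = mex{0,1,2} = 3
So g(7) = 3.
By the Sprague-Grundy theorem, the Grundy value of a sum of independent games is the XOR of the component values.
Combined value = 1 XOR 0 XOR 3 = 2.

2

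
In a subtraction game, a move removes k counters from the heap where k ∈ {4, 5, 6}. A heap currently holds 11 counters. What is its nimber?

Build the Grundy sequence with g(k) = mex{g(k−s) : s ∈ {4, 5, 6}, s ≤ k}:
g(0) = mex{} = 0
g(1) = mex{} = 0
g(2) = mex{} = 0
g(3) = mex{} = 0
g(4) = mex{0} = 1
g(5) = mex{0} = 1
g(6) = mex{0} = 1
g(7) = mex{0} = 1
g(8) = mex{0,1} = 2
g(9) = mex{0,1} = 2
g(10) = mex{1} = 0
g(11) = mex{1} = 0
So g(11) = 0.

0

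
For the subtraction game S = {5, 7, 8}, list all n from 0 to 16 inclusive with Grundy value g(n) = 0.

0, 1, 2, 3, 4, 13, 14, 15, 16

Build the Grundy sequence with g(k) = mex{g(k−s) : s ∈ {5, 7, 8}, s ≤ k}:
k:     0  1  2  3  4  5  6  7  8  9 10 11 12 13 14 15 16
g(k):  0  0  0  0  0  1  1  1  1  1  2  2  2  0  0  0  0
The P-positions (g = 0) in 0..16 are 0, 1, 2, 3, 4, 13, 14, 15, 16.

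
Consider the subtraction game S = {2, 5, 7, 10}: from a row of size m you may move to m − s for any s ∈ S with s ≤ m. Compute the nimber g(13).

Compute g(0), g(1), … for moves {2, 5, 7, 10}:
g(0) = mex{} = 0
g(1) = mex{} = 0
g(2) = mex{0} = 1
g(3) = mex{0} = 1
g(4) = mex{1} = 0
g(5) = mex{0,1} = 2
g(6) = mex{0} = 1
g(7) = mex{0,1,2} = 3
g(8) = mex{0,1} = 2
g(9) = mex{0,1,3} = 2
g(10) = mex{0,1,2} = 3
g(11) = mex{0,1,2} = 3
g(12) = mex{1,2,3} = 0
g(13) = mex{1,2,3} = 0
So g(13) = 0.

0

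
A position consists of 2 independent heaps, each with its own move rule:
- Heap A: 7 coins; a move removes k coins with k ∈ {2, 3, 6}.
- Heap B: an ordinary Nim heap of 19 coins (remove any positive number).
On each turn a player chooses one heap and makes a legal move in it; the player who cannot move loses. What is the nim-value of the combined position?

18

For heap A, compute g(0), g(1), … with moves {2, 3, 6}:
g(0) = mex{} = 0
g(1) = mex{} = 0
g(2) = mex{0} = 1
g(3) = mex{0} = 1
g(4) = mex{0,1} = 2
g(5) = mex{1} = 0
g(6) = mex{0,1,2} = 3
g(7) = mex{0,2} = 1
So g(7) = 1.
Heap B is a plain Nim heap of size 19, so its Grundy value is 19.
The value of a disjunctive sum is the nim-sum of the parts.
Combined value = 1 ⊕ 19 = 18.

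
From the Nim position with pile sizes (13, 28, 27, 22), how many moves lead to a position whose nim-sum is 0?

3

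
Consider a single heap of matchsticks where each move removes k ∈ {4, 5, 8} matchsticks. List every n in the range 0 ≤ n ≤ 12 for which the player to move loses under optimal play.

0, 1, 2, 3, 12

Build the Grundy sequence with g(k) = mex{g(k−s) : s ∈ {4, 5, 8}, s ≤ k}:
k:     0  1  2  3  4  5  6  7  8  9 10 11 12
g(k):  0  0  0  0  1  1  1  1  2  2  2  2  0
The P-positions (g = 0) in 0..12 are 0, 1, 2, 3, 12.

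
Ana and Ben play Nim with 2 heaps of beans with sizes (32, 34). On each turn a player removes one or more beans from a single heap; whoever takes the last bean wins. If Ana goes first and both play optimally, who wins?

Compute the nim-sum pairwise:
32 ⊕ 34 = 2
The nim-sum is 2 ≠ 0, so this is an N-position: the player to move can win; Ana has a winning move.

Ana wins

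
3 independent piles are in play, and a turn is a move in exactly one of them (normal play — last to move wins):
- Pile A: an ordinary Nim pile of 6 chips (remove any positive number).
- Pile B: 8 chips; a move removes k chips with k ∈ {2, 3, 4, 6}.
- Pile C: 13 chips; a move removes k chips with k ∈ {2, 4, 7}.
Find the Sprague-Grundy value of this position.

Pile A is a plain Nim pile of size 6, so its Grundy value is 6.
Build the Grundy sequence for pile B with g(k) = mex{g(k−s) : s ∈ {2, 3, 4, 6}, s ≤ k}:
k:     0  1  2  3  4  5  6  7  8
g(k):  0  0  1  1  2  2  3  3  0
So g(8) = 0.
For pile C, compute g(0), g(1), … with moves {2, 4, 7}:
k:     0  1  2  3  4  5  6  7  8  9 10 11 12 13
g(k):  0  0  1  1  2  2  0  3  1  0  2  1  0  2
So g(13) = 2.
The value of a disjunctive sum is the nim-sum of the parts.
Combined value = 6 ⊕ 0 ⊕ 2 = 4.

4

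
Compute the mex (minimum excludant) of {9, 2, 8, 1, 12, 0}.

3

The values 0, 1, 2 are all present; 3 is the first non-negative integer missing from the set.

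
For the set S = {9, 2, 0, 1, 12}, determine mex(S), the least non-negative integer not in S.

3

The values 0, 1, 2 are all present; 3 is the first non-negative integer missing from the set.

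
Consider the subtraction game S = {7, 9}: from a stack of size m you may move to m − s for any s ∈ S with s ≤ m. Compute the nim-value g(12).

1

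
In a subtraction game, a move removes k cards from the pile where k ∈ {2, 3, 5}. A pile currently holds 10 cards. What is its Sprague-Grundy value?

1

Build the Grundy sequence with g(k) = mex{g(k−s) : s ∈ {2, 3, 5}, s ≤ k}:
k:     0  1  2  3  4  5  6  7  8  9 10
g(k):  0  0  1  1  2  2  3  0  0  1  1
So g(10) = 1.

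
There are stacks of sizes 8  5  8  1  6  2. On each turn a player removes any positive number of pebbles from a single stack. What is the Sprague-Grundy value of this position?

0

Compute the nim-sum pairwise:
8 XOR 5 = 13
13 XOR 8 = 5
5 XOR 1 = 4
4 XOR 6 = 2
2 XOR 2 = 0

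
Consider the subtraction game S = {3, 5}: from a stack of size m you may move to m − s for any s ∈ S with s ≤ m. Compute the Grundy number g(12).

1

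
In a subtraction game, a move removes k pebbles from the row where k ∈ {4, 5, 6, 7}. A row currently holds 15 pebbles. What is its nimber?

Build the Grundy sequence with g(k) = mex{g(k−s) : s ∈ {4, 5, 6, 7}, s ≤ k}:
k:     0  1  2  3  4  5  6  7  8  9 10 11 12 13 14 15
g(k):  0  0  0  0  1  1  1  1  2  2  2  0  0  0  0  1
So g(15) = 1.

1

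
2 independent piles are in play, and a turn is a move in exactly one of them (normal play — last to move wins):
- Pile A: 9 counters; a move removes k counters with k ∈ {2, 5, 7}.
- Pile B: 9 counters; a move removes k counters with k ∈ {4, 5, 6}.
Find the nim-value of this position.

0

Build the Grundy sequence for pile A with g(k) = mex{g(k−s) : s ∈ {2, 5, 7}, s ≤ k}:
g(0) = mex{} = 0
g(1) = mex{} = 0
g(2) = mex{0} = 1
g(3) = mex{0} = 1
g(4) = mex{1} = 0
g(5) = mex{0,1} = 2
g(6) = mex{0} = 1
g(7) = mex{0,1,2} = 3
g(8) = mex{0,1} = 2
g(9) = mex{0,1,3} = 2
So g(9) = 2.
For pile B, compute g(0), g(1), … with moves {4, 5, 6}:
k:     0  1  2  3  4  5  6  7  8  9
g(k):  0  0  0  0  1  1  1  1  2  2
So g(9) = 2.
The value of a disjunctive sum is the nim-sum of the parts.
Combined value = 2 ⊕ 2 = 0.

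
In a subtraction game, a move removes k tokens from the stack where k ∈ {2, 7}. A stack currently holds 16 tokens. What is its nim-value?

Compute g(0), g(1), … for moves {2, 7}:
k:     0  1  2  3  4  5  6  7  8  9 10 11 12 13 14 15 16
g(k):  0  0  1  1  0  0  1  1  2  0  0  1  1  0  0  1  1
So g(16) = 1.

1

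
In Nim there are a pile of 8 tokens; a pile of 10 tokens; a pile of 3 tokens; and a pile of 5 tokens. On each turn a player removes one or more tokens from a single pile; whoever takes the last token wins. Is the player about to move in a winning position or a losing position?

Nim-sum: 8 ^ 10 ^ 3 ^ 5 = 4.
The nim-sum is 4 ≠ 0, so this is an N-position: the player to move can win.

Winning position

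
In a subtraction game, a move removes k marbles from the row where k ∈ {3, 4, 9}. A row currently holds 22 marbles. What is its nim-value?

3

Build the Grundy sequence with g(k) = mex{g(k−s) : s ∈ {3, 4, 9}, s ≤ k}:
k:     0  1  2  3  4  5  6  7  8  9 10 11 12 13 14 15 16 17 18 19 20 21 22
g(k):  0  0  0  1  1  1  2  0  0  3  1  1  2  0  0  0  1  1  1  2  0  0  3
So g(22) = 3.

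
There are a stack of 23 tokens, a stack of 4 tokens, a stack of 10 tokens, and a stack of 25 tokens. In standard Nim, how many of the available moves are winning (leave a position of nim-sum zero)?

Compute the nim-sum pairwise:
23 XOR 4 = 19
19 XOR 10 = 25
25 XOR 25 = 0
The nim-sum is already 0, so every move leaves a nonzero nim-sum — there are no winning moves.

0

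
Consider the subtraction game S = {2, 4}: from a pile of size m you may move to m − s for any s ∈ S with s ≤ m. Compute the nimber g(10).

2

Grundy values for subtraction set {2, 4}:
g(0) = mex{} = 0
g(1) = mex{} = 0
g(2) = mex{0} = 1
g(3) = mex{0} = 1
g(4) = mex{0,1} = 2
g(5) = mex{0,1} = 2
g(6) = mex{1,2} = 0
g(7) = mex{1,2} = 0
g(8) = mex{0,2} = 1
g(9) = mex{0,2} = 1
g(10) = mex{0,1} = 2
So g(10) = 2.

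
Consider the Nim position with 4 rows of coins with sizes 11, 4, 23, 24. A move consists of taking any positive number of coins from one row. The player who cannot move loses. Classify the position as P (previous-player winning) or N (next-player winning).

Nim-sum: 11 ^ 4 ^ 23 ^ 24 = 0.
The nim-sum is 0, so this is a P-position: the player to move is in a losing position under optimal play.

P-position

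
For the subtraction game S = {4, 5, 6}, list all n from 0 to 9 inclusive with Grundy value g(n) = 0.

0, 1, 2, 3

Compute g(0), g(1), … for moves {4, 5, 6}:
k:     0  1  2  3  4  5  6  7  8  9
g(k):  0  0  0  0  1  1  1  1  2  2
The P-positions (g = 0) in 0..9 are 0, 1, 2, 3.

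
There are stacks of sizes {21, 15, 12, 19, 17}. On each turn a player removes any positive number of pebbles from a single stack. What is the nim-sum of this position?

Nim-sum: 21 ⊕ 15 ⊕ 12 ⊕ 19 ⊕ 17 = 20.

20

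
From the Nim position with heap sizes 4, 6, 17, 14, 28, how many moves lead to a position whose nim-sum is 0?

1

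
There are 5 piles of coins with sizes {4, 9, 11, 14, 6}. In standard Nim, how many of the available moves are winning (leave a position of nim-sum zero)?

3

Nim-sum: 4 XOR 9 XOR 11 XOR 14 XOR 6 = 14.
The overall nim-sum is X = 14. A pile of size p has a winning move iff p XOR X < p (reduce it to p XOR X).
  4: 4 XOR 14 = 10 ≥ 4 — no move.
  9: 9 XOR 14 = 7 < 9 — winning move (to 7).
  11: 11 XOR 14 = 5 < 11 — winning move (to 5).
  14: 14 XOR 14 = 0 < 14 — winning move (to 0).
  6: 6 XOR 14 = 8 ≥ 6 — no move.
That gives 3 winning moves.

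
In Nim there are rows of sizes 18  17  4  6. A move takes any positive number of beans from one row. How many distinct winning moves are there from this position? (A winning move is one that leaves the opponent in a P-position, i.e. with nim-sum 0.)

1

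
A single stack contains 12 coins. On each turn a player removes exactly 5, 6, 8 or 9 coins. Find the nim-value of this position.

2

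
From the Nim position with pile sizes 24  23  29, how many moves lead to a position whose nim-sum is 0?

Write each in binary and XOR column by column:
  11000  (24)
  10111  (23)
  11101  (29)
  -----
  10010  (18)
The overall nim-sum is X = 18. A pile of size p has a winning move iff p XOR X < p (reduce it to p XOR X).
  24: 24 XOR 18 = 10 < 24 — winning move (to 10).
  23: 23 XOR 18 = 5 < 23 — winning move (to 5).
  29: 29 XOR 18 = 15 < 29 — winning move (to 15).
That gives 3 winning moves.

3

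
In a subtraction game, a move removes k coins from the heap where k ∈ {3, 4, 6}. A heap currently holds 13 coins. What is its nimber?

1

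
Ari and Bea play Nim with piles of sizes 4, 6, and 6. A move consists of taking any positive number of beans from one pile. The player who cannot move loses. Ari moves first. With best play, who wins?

Ari wins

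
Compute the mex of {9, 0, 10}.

1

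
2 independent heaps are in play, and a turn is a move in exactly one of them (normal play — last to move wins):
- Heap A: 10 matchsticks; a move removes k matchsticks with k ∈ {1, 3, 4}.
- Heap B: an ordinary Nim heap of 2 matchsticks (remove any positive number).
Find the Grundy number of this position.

3

Build the Grundy sequence for heap A with g(k) = mex{g(k−s) : s ∈ {1, 3, 4}, s ≤ k}:
k:     0  1  2  3  4  5  6  7  8  9 10
g(k):  0  1  0  1  2  3  2  0  1  0  1
So g(10) = 1.
Heap B is a plain Nim heap of size 2, so its Grundy value is 2.
By the Sprague-Grundy theorem, the Grundy value of a sum of independent games is the XOR of the component values.
Combined value = 1 ⊕ 2 = 3.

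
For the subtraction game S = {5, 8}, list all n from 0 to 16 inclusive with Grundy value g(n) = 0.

Compute g(0), g(1), … for moves {5, 8}:
k:     0  1  2  3  4  5  6  7  8  9 10 11 12 13 14 15 16
g(k):  0  0  0  0  0  1  1  1  1  1  2  2  2  0  0  0  0
The P-positions (g = 0) in 0..16 are 0, 1, 2, 3, 4, 13, 14, 15, 16.

0, 1, 2, 3, 4, 13, 14, 15, 16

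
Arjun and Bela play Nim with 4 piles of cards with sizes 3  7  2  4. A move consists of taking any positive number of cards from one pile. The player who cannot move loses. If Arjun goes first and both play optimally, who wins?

Write each in binary and XOR column by column:
  011  (3)
  111  (7)
  010  (2)
  100  (4)
  ---
  010  (2)
The nim-sum is 2 ≠ 0, so this is an N-position: the player to move can win; Arjun has a winning move.

Arjun wins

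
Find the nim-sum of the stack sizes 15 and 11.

Compute the nim-sum pairwise:
15 XOR 11 = 4

4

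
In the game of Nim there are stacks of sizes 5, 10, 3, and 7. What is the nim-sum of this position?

11

Compute the nim-sum pairwise:
5 ⊕ 10 = 15
15 ⊕ 3 = 12
12 ⊕ 7 = 11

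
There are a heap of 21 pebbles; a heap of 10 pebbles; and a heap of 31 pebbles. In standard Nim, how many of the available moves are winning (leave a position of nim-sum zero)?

Nim-sum: 21 ^ 10 ^ 31 = 0.
The nim-sum is already 0, so every move leaves a nonzero nim-sum — there are no winning moves.

0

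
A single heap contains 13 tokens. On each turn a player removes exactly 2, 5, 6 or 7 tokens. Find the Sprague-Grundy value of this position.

Compute g(0), g(1), … for moves {2, 5, 6, 7}:
k:     0  1  2  3  4  5  6  7  8  9 10 11 12 13
g(k):  0  0  1  1  0  2  1  3  2  2  3  3  0  0
So g(13) = 0.

0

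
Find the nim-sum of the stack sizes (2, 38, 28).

56

Compute the nim-sum pairwise:
2 ^ 38 = 36
36 ^ 28 = 56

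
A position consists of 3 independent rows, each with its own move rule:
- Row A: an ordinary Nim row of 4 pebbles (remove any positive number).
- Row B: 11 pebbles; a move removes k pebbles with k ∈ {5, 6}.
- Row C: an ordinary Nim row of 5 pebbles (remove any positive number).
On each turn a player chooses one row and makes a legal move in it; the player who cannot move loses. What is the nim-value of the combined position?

1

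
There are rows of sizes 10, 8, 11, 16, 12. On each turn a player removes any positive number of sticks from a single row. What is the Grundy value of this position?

21

Compute the nim-sum pairwise:
10 XOR 8 = 2
2 XOR 11 = 9
9 XOR 16 = 25
25 XOR 12 = 21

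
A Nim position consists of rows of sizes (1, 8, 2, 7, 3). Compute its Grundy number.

Write each in binary and XOR column by column:
  0001  (1)
  1000  (8)
  0010  (2)
  0111  (7)
  0011  (3)
  ----
  1111  (15)

15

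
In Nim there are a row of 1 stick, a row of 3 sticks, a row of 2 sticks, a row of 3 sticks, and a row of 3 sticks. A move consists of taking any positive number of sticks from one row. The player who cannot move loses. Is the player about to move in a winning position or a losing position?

Losing position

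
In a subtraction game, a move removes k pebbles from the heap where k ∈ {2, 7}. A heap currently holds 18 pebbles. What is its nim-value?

Compute g(0), g(1), … for moves {2, 7}:
k:     0  1  2  3  4  5  6  7  8  9 10 11 12 13 14 15 16 17 18
g(k):  0  0  1  1  0  0  1  1  2  0  0  1  1  0  0  1  1  2  0
So g(18) = 0.

0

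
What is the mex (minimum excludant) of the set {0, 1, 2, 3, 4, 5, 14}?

The values 0, 1, 2, 3, 4, 5 are all present; 6 is the first non-negative integer missing from the set.

6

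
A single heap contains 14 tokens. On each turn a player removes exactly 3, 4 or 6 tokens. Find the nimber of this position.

Grundy values for subtraction set {3, 4, 6}:
k:     0  1  2  3  4  5  6  7  8  9 10 11 12 13 14
g(k):  0  0  0  1  1  1  2  2  2  0  0  0  1  1  1
So g(14) = 1.

1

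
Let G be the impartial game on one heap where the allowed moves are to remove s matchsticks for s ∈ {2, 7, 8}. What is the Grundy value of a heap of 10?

0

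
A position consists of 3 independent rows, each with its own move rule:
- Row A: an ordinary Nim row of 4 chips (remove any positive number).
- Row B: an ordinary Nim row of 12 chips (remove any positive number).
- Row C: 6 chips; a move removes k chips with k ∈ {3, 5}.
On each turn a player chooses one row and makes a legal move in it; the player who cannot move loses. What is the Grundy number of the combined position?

10

Row A is a plain Nim row of size 4, so its Grundy value is 4.
Row B is a plain Nim row of size 12, so its Grundy value is 12.
For row C, compute g(0), g(1), … with moves {3, 5}:
g(0) = mex{} = 0
g(1) = mex{} = 0
g(2) = mex{} = 0
g(3) = mex{0} = 1
g(4) = mex{0} = 1
g(5) = mex{0} = 1
g(6) = mex{0,1} = 2
So g(6) = 2.
The value of a disjunctive sum is the nim-sum of the parts.
Combined value = 4 XOR 12 XOR 2 = 10.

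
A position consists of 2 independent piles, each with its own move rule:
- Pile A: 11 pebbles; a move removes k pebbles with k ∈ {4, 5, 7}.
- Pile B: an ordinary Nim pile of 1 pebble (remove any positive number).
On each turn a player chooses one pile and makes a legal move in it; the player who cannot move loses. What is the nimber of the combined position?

1

For pile A, compute g(0), g(1), … with moves {4, 5, 7}:
g(0) = mex{} = 0
g(1) = mex{} = 0
g(2) = mex{} = 0
g(3) = mex{} = 0
g(4) = mex{0} = 1
g(5) = mex{0} = 1
g(6) = mex{0} = 1
g(7) = mex{0} = 1
g(8) = mex{0,1} = 2
g(9) = mex{0,1} = 2
g(10) = mex{0,1} = 2
g(11) = mex{1} = 0
So g(11) = 0.
Pile B is a plain Nim pile of size 1, so its Grundy value is 1.
The value of a disjunctive sum is the nim-sum of the parts.
Combined value = 0 XOR 1 = 1.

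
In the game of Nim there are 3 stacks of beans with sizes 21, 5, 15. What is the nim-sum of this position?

Bitwise XOR of the heap sizes:
  10101  (21)
  00101  (5)
  01111  (15)
  -----
  11111  (31)

31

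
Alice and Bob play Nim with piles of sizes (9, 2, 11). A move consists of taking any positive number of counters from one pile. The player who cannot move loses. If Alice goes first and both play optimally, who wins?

Compute the nim-sum pairwise:
9 XOR 2 = 11
11 XOR 11 = 0
The nim-sum is 0, so this is a P-position: the player to move is in a losing position under optimal play; Alice is about to move from it and so loses — Bob wins.

Bob wins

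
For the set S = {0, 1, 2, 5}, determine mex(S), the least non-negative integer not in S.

The values 0, 1, 2 are all present; 3 is the first non-negative integer missing from the set.

3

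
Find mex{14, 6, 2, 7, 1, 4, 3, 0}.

5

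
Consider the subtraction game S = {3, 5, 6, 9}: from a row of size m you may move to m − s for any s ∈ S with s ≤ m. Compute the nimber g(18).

2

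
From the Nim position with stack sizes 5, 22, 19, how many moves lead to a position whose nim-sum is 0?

0

In binary:
  00101  (5)
  10110  (22)
  10011  (19)
  -----
  00000  (0)
The nim-sum is already 0, so every move leaves a nonzero nim-sum — there are no winning moves.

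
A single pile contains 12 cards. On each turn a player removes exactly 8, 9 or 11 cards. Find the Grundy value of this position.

1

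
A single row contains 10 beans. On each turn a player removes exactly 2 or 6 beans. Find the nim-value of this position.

Build the Grundy sequence with g(k) = mex{g(k−s) : s ∈ {2, 6}, s ≤ k}:
g(0) = mex{} = 0
g(1) = mex{} = 0
g(2) = mex{0} = 1
g(3) = mex{0} = 1
g(4) = mex{1} = 0
g(5) = mex{1} = 0
g(6) = mex{0} = 1
g(7) = mex{0} = 1
g(8) = mex{1} = 0
g(9) = mex{1} = 0
g(10) = mex{0} = 1
So g(10) = 1.

1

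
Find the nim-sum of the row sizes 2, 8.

10

Bitwise XOR of the heap sizes:
  0010  (2)
  1000  (8)
  ----
  1010  (10)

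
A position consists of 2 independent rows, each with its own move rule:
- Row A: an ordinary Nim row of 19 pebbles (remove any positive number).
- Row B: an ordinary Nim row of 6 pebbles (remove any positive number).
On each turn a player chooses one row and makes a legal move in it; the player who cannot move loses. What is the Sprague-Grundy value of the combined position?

Row A is a plain Nim row of size 19, so its Grundy value is 19.
Row B is a plain Nim row of size 6, so its Grundy value is 6.
The value of a disjunctive sum is the nim-sum of the parts.
Combined value = 19 ⊕ 6 = 21.

21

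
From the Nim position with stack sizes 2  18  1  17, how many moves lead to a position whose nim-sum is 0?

Compute the nim-sum pairwise:
2 ^ 18 = 16
16 ^ 1 = 17
17 ^ 17 = 0
The nim-sum is already 0, so every move leaves a nonzero nim-sum — there are no winning moves.

0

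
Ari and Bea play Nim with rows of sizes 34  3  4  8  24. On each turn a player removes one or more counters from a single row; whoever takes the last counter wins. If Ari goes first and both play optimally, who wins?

Ari wins

Compute the nim-sum pairwise:
34 ^ 3 = 33
33 ^ 4 = 37
37 ^ 8 = 45
45 ^ 24 = 53
The nim-sum is 53 ≠ 0, so this is an N-position: the player to move can win; Ari has a winning move.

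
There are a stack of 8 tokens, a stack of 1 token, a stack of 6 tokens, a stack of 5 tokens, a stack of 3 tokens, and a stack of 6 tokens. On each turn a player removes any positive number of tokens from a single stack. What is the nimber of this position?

15

Bitwise XOR of the heap sizes:
  1000  (8)
  0001  (1)
  0110  (6)
  0101  (5)
  0011  (3)
  0110  (6)
  ----
  1111  (15)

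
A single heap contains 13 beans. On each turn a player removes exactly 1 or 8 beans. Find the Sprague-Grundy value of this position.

Build the Grundy sequence with g(k) = mex{g(k−s) : s ∈ {1, 8}, s ≤ k}:
k:     0  1  2  3  4  5  6  7  8  9 10 11 12 13
g(k):  0  1  0  1  0  1  0  1  2  0  1  0  1  0
So g(13) = 0.

0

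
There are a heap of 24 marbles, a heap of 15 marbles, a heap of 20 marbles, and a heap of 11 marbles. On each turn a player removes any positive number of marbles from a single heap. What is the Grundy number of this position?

In binary:
  11000  (24)
  01111  (15)
  10100  (20)
  01011  (11)
  -----
  01000  (8)

8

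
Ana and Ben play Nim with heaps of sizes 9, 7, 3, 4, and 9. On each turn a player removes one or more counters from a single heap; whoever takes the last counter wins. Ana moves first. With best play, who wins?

Write each in binary and XOR column by column:
  1001  (9)
  0111  (7)
  0011  (3)
  0100  (4)
  1001  (9)
  ----
  0000  (0)
The nim-sum is 0, so this is a P-position: the player to move is in a losing position under optimal play; Ana is about to move from it and so loses — Ben wins.

Ben wins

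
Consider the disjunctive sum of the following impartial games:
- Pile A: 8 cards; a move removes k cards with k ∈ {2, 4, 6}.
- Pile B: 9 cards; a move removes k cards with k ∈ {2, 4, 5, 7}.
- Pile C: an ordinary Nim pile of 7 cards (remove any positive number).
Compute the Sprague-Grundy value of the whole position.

7

For pile A, compute g(0), g(1), … with moves {2, 4, 6}:
k:     0  1  2  3  4  5  6  7  8
g(k):  0  0  1  1  2  2  3  3  0
So g(8) = 0.
Grundy values for pile B (subtraction set {2, 4, 5, 7}):
k:     0  1  2  3  4  5  6  7  8  9
g(k):  0  0  1  1  2  2  3  3  4  0
So g(9) = 0.
Pile C is a plain Nim pile of size 7, so its Grundy value is 7.
By the Sprague-Grundy theorem, the Grundy value of a sum of independent games is the XOR of the component values.
Combined value = 0 XOR 0 XOR 7 = 7.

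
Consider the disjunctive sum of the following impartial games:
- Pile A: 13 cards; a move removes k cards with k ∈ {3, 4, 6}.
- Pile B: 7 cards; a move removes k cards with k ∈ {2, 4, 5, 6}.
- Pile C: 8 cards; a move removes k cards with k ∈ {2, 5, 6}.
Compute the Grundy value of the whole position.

2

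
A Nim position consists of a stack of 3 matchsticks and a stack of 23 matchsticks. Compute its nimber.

Nim-sum: 3 XOR 23 = 20.

20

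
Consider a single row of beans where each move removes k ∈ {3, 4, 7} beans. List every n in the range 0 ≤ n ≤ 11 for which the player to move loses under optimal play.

0, 1, 2, 10, 11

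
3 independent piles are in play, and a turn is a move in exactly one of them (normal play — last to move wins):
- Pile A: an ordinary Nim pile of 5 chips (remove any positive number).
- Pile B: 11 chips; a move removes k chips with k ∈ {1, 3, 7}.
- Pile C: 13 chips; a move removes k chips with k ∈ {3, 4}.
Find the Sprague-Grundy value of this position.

Pile A is a plain Nim pile of size 5, so its Grundy value is 5.
For pile B, compute g(0), g(1), … with moves {1, 3, 7}:
k:     0  1  2  3  4  5  6  7  8  9 10 11
g(k):  0  1  0  1  0  1  0  1  0  1  0  1
So g(11) = 1.
Build the Grundy sequence for pile C with g(k) = mex{g(k−s) : s ∈ {3, 4}, s ≤ k}:
k:     0  1  2  3  4  5  6  7  8  9 10 11 12 13
g(k):  0  0  0  1  1  1  2  0  0  0  1  1  1  2
So g(13) = 2.
By the Sprague-Grundy theorem, the Grundy value of a sum of independent games is the XOR of the component values.
Combined value = 5 ⊕ 1 ⊕ 2 = 6.

6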